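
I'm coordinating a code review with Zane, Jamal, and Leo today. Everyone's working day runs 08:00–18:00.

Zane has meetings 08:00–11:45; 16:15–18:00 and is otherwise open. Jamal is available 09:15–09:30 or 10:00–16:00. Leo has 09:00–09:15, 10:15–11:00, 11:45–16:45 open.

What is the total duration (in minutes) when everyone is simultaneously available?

Zane free: 11:45-16:15 (invert busy blocks within the working day).
Jamal free: 09:15-09:30, 10:00-16:00.
Leo free: 09:00-09:15, 10:15-11:00, 11:45-16:45.
Zane ∩ Jamal: 11:45-16:00.
Zane ∩ Jamal ∩ Leo: 11:45-16:00.
That's a single block of 255 minutes.

255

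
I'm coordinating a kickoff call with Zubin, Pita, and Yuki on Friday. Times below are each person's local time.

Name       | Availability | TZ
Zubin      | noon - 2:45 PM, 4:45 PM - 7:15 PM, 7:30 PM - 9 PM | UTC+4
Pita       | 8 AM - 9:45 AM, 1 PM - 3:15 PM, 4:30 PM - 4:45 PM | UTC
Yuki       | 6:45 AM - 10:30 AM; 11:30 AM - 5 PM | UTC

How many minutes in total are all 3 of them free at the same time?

Zubin in UTC: 08:00-10:45, 12:45-15:15, 15:30-17:00 (subtract 4h to convert from UTC+4).
Pita in UTC: 08:00-09:45, 13:00-15:15, 16:30-16:45.
Yuki in UTC: 06:45-10:30, 11:30-17:00.
Zubin ∩ Pita: 08:00-09:45, 13:00-15:15, 16:30-16:45.
Zubin ∩ Pita ∩ Yuki: 08:00-09:45, 13:00-15:15, 16:30-16:45.
Those are the intersection windows.
Summing the common windows: 105 + 135 + 15 = 255 minutes.

255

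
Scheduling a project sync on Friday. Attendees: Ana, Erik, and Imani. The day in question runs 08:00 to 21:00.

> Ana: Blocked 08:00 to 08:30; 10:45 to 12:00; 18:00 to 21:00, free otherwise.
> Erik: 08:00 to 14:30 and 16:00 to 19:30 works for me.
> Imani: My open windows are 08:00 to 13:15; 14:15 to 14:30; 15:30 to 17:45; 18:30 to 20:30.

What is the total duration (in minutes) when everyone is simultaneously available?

Ana free: 08:30-10:45, 12:00-18:00 (invert busy blocks within the working day).
Erik free: 08:00-14:30, 16:00-19:30.
Imani free: 08:00-13:15, 14:15-14:30, 15:30-17:45, 18:30-20:30.
Ana ∩ Erik: 08:30-10:45, 12:00-14:30, 16:00-18:00.
Ana ∩ Erik ∩ Imani: 08:30-10:45, 12:00-13:15, 14:15-14:30, 16:00-17:45.
Summing the common windows: 135 + 75 + 15 + 105 = 330 minutes.

330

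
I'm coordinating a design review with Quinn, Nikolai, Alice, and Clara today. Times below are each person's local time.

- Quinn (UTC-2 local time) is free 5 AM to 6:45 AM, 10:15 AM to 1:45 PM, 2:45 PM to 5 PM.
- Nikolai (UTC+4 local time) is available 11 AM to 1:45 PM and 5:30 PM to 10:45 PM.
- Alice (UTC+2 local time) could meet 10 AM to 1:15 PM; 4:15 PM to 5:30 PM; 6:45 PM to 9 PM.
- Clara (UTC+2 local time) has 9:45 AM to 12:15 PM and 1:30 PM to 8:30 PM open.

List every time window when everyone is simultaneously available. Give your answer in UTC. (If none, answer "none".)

08:00-08:45, 14:15-15:30, 16:45-18:30

Quinn in UTC: 07:00-08:45, 12:15-15:45, 16:45-19:00 (add 2h to convert from UTC-2).
Nikolai in UTC: 07:00-09:45, 13:30-18:45 (subtract 4h to convert from UTC+4).
Alice in UTC: 08:00-11:15, 14:15-15:30, 16:45-19:00 (subtract 2h to convert from UTC+2).
Clara in UTC: 07:45-10:15, 11:30-18:30 (subtract 2h to convert from UTC+2).
Quinn ∩ Nikolai: 07:00-08:45, 13:30-15:45, 16:45-18:45.
Quinn ∩ Nikolai ∩ Alice: 08:00-08:45, 14:15-15:30, 16:45-18:45.
Quinn ∩ Nikolai ∩ Alice ∩ Clara: 08:00-08:45, 14:15-15:30, 16:45-18:30.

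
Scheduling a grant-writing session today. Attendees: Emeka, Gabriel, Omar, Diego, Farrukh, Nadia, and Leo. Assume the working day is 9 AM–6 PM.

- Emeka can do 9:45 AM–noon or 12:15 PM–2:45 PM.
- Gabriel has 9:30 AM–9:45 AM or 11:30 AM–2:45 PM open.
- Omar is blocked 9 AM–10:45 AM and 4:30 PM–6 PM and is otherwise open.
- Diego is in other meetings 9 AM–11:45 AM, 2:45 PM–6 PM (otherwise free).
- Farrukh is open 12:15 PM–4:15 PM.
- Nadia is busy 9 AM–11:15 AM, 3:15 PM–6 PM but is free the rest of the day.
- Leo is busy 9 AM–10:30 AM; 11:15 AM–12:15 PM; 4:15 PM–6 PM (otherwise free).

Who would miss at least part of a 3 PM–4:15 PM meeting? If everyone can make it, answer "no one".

Emeka free: 09:45-12:00, 12:15-14:45.
Gabriel free: 09:30-09:45, 11:30-14:45.
Omar free: 10:45-16:30 (invert busy blocks within the working day).
Diego free: 11:45-14:45 (invert busy blocks within the working day).
Farrukh free: 12:15-16:15.
Nadia free: 11:15-15:15 (invert busy blocks within the working day).
Leo free: 10:30-11:15, 12:15-16:15 (invert busy blocks within the working day).
Emeka: not fully free for 15:00-16:15. Gabriel: not fully free for 15:00-16:15. Omar: free for 15:00-16:15. Diego: not fully free for 15:00-16:15. Farrukh: free for 15:00-16:15. Nadia: not fully free for 15:00-16:15. Leo: free for 15:00-16:15.

Diego, Emeka, Gabriel, Nadia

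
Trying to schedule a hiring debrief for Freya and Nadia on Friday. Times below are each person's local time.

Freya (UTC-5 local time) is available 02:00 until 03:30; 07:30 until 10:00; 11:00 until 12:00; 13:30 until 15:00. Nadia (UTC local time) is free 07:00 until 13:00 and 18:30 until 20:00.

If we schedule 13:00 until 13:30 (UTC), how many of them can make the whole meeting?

1

Freya in UTC: 07:00-08:30, 12:30-15:00, 16:00-17:00, 18:30-20:00 (add 5h to convert from UTC-5).
Nadia in UTC: 07:00-13:00, 18:30-20:00.
Freya can make the full 13:00-13:30 slot — that's 1.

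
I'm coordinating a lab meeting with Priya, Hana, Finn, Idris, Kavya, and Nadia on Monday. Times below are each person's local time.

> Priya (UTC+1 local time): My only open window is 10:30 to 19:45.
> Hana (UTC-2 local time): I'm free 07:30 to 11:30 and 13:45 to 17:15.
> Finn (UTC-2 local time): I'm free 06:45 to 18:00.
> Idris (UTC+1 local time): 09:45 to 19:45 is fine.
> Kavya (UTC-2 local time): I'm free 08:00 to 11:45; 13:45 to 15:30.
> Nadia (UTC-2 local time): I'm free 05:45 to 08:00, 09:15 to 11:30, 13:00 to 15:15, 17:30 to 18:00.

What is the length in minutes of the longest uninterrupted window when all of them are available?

Priya in UTC: 09:30-18:45 (subtract 1h to convert from UTC+1).
Hana in UTC: 09:30-13:30, 15:45-19:15 (add 2h to convert from UTC-2).
Finn in UTC: 08:45-20:00 (add 2h to convert from UTC-2).
Idris in UTC: 08:45-18:45 (subtract 1h to convert from UTC+1).
Kavya in UTC: 10:00-13:45, 15:45-17:30 (add 2h to convert from UTC-2).
Nadia in UTC: 07:45-10:00, 11:15-13:30, 15:00-17:15, 19:30-20:00 (add 2h to convert from UTC-2).
Priya ∩ Hana: 09:30-13:30, 15:45-18:45.
Priya ∩ Hana ∩ Finn: 09:30-13:30, 15:45-18:45.
Priya ∩ Hana ∩ Finn ∩ Idris: 09:30-13:30, 15:45-18:45.
Priya ∩ Hana ∩ Finn ∩ Idris ∩ Kavya: 10:00-13:30, 15:45-17:30.
Priya ∩ Hana ∩ Finn ∩ Idris ∩ Kavya ∩ Nadia: 11:15-13:30, 15:45-17:15.
The longest is 11:15-13:30 at 135 minutes.

135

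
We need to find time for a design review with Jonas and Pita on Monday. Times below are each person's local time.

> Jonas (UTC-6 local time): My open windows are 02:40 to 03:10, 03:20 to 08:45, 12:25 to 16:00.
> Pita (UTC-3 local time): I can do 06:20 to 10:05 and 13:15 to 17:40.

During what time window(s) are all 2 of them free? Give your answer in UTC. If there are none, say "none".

Jonas in UTC: 08:40-09:10, 09:20-14:45, 18:25-22:00 (add 6h to convert from UTC-6).
Pita in UTC: 09:20-13:05, 16:15-20:40 (add 3h to convert from UTC-3).
Jonas ∩ Pita: 09:20-13:05, 18:25-20:40.
So the common availability across everyone is 09:20-13:05, 18:25-20:40.

09:20-13:05, 18:25-20:40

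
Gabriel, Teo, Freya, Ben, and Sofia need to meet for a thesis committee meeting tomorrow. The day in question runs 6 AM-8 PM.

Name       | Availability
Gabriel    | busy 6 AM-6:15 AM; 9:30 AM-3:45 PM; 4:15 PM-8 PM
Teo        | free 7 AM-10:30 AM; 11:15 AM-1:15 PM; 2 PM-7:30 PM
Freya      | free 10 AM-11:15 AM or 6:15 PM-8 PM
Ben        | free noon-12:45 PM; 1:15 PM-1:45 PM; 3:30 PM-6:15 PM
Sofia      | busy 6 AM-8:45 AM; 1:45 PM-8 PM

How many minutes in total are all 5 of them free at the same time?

0

Gabriel free: 06:15-09:30, 15:45-16:15 (invert busy blocks within the working day).
Teo free: 07:00-10:30, 11:15-13:15, 14:00-19:30.
Freya free: 10:00-11:15, 18:15-20:00.
Ben free: 12:00-12:45, 13:15-13:45, 15:30-18:15.
Sofia free: 08:45-13:45 (invert busy blocks within the working day).
Gabriel ∩ Teo: 07:00-09:30, 15:45-16:15.
Gabriel ∩ Teo ∩ Freya: ∅.
Gabriel ∩ Teo ∩ Freya ∩ Ben: ∅.
Gabriel ∩ Teo ∩ Freya ∩ Ben ∩ Sofia: ∅.
There is no time when everyone is free.
There is no common window, so the total is 0 minutes.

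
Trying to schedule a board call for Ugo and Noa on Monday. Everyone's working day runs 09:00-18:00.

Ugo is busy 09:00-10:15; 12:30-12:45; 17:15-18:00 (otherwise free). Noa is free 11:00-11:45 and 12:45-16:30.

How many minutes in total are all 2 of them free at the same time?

270

Ugo free: 10:15-12:30, 12:45-17:15 (invert busy blocks within the working day).
Noa free: 11:00-11:45, 12:45-16:30.
Ugo ∩ Noa: 11:00-11:45, 12:45-16:30.
Those are the intersection windows.
Summing the common windows: 45 + 225 = 270 minutes.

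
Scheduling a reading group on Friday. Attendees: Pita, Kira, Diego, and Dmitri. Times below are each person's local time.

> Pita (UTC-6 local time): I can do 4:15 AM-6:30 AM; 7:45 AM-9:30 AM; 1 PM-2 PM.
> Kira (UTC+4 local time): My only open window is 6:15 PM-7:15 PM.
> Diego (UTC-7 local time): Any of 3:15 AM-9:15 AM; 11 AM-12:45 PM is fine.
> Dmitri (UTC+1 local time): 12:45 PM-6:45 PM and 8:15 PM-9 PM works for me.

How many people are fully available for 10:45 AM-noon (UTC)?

2

Pita in UTC: 10:15-12:30, 13:45-15:30, 19:00-20:00 (add 6h to convert from UTC-6).
Kira in UTC: 14:15-15:15 (subtract 4h to convert from UTC+4).
Diego in UTC: 10:15-16:15, 18:00-19:45 (add 7h to convert from UTC-7).
Dmitri in UTC: 11:45-17:45, 19:15-20:00 (subtract 1h to convert from UTC+1).
Pita and Diego can make the full 10:45-12:00 slot — that's 2.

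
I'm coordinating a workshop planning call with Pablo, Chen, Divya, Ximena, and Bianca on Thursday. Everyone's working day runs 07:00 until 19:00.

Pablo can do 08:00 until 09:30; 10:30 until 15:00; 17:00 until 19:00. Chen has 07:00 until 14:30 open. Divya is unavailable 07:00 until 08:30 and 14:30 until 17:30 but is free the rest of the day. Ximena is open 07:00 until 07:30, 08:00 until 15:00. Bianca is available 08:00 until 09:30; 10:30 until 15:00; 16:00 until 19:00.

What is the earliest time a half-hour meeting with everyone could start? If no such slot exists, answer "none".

Pablo free: 08:00-09:30, 10:30-15:00, 17:00-19:00.
Chen free: 07:00-14:30.
Divya free: 08:30-14:30, 17:30-19:00 (invert busy blocks within the working day).
Ximena free: 07:00-07:30, 08:00-15:00.
Bianca free: 08:00-09:30, 10:30-15:00, 16:00-19:00.
Pablo ∩ Chen: 08:00-09:30, 10:30-14:30.
Pablo ∩ Chen ∩ Divya: 08:30-09:30, 10:30-14:30.
Pablo ∩ Chen ∩ Divya ∩ Ximena: 08:30-09:30, 10:30-14:30.
Pablo ∩ Chen ∩ Divya ∩ Ximena ∩ Bianca: 08:30-09:30, 10:30-14:30.
The first common window of at least 30 minutes is 08:30-09:30, so the earliest start is 08:30.

08:30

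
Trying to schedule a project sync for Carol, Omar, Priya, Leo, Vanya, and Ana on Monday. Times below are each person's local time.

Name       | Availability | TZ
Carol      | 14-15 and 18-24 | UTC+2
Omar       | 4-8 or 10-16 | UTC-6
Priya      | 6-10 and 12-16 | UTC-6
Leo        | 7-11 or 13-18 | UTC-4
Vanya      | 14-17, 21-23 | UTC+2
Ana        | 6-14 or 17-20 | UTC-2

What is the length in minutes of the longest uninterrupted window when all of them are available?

120

Carol in UTC: 12:00-13:00, 16:00-22:00 (subtract 2h to convert from UTC+2).
Omar in UTC: 10:00-14:00, 16:00-22:00 (add 6h to convert from UTC-6).
Priya in UTC: 12:00-16:00, 18:00-22:00 (add 6h to convert from UTC-6).
Leo in UTC: 11:00-15:00, 17:00-22:00 (add 4h to convert from UTC-4).
Vanya in UTC: 12:00-15:00, 19:00-21:00 (subtract 2h to convert from UTC+2).
Ana in UTC: 08:00-16:00, 19:00-22:00 (add 2h to convert from UTC-2).
Carol ∩ Omar: 12:00-13:00, 16:00-22:00.
Carol ∩ Omar ∩ Priya: 12:00-13:00, 18:00-22:00.
Carol ∩ Omar ∩ Priya ∩ Leo: 12:00-13:00, 18:00-22:00.
Carol ∩ Omar ∩ Priya ∩ Leo ∩ Vanya: 12:00-13:00, 19:00-21:00.
Carol ∩ Omar ∩ Priya ∩ Leo ∩ Vanya ∩ Ana: 12:00-13:00, 19:00-21:00.
The longest is 19:00-21:00 at 120 minutes.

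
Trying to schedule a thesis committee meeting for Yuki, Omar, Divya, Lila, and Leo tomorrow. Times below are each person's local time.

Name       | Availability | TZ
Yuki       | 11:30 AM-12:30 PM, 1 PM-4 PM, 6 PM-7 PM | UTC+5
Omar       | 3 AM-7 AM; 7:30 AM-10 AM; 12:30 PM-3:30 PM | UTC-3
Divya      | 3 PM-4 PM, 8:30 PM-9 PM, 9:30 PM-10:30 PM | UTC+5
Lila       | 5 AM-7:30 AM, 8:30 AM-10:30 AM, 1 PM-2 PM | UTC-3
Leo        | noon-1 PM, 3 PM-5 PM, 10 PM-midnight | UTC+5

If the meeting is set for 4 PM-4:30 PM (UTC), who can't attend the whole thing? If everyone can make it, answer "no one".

Divya, Leo, Yuki

Yuki in UTC: 06:30-07:30, 08:00-11:00, 13:00-14:00 (subtract 5h to convert from UTC+5).
Omar in UTC: 06:00-10:00, 10:30-13:00, 15:30-18:30 (add 3h to convert from UTC-3).
Divya in UTC: 10:00-11:00, 15:30-16:00, 16:30-17:30 (subtract 5h to convert from UTC+5).
Lila in UTC: 08:00-10:30, 11:30-13:30, 16:00-17:00 (add 3h to convert from UTC-3).
Leo in UTC: 07:00-08:00, 10:00-12:00, 17:00-19:00 (subtract 5h to convert from UTC+5).
Yuki: not fully free for 16:00-16:30. Omar: free for 16:00-16:30. Divya: not fully free for 16:00-16:30. Lila: free for 16:00-16:30. Leo: not fully free for 16:00-16:30.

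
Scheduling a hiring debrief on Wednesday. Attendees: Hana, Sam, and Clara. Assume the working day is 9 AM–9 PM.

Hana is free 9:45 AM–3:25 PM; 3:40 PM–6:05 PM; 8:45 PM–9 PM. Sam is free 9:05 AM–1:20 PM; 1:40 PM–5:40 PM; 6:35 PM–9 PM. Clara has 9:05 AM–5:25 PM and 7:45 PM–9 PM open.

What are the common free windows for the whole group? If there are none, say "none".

Hana ∩ Sam: 09:45-13:20, 13:40-15:25, 15:40-17:40, 20:45-21:00.
Hana ∩ Sam ∩ Clara: 09:45-13:20, 13:40-15:25, 15:40-17:25, 20:45-21:00.

09:45-13:20, 13:40-15:25, 15:40-17:25, 20:45-21:00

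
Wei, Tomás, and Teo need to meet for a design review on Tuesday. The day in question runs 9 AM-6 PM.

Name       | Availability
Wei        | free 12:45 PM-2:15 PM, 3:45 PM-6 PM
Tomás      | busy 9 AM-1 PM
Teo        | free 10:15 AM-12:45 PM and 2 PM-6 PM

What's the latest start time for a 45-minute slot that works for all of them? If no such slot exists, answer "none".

17:15

Wei free: 12:45-14:15, 15:45-18:00.
Tomás free: 13:00-18:00 (invert busy blocks within the working day).
Teo free: 10:15-12:45, 14:00-18:00.
Wei ∩ Tomás: 13:00-14:15, 15:45-18:00.
Wei ∩ Tomás ∩ Teo: 14:00-14:15, 15:45-18:00.
The last common window of at least 45 minutes is 15:45-18:00; a 45-minute meeting can start as late as 17:15 and still end by 18:00.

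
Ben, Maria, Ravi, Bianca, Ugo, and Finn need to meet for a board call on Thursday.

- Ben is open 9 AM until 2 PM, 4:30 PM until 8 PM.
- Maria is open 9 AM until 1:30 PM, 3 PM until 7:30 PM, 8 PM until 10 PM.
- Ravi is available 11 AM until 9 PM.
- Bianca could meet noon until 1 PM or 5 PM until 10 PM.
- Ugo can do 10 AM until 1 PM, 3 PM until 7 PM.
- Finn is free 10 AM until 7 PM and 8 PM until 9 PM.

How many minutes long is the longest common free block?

120

Ben ∩ Maria: 09:00-13:30, 16:30-19:30.
Ben ∩ Maria ∩ Ravi: 11:00-13:30, 16:30-19:30.
Ben ∩ Maria ∩ Ravi ∩ Bianca: 12:00-13:00, 17:00-19:30.
Ben ∩ Maria ∩ Ravi ∩ Bianca ∩ Ugo: 12:00-13:00, 17:00-19:00.
Ben ∩ Maria ∩ Ravi ∩ Bianca ∩ Ugo ∩ Finn: 12:00-13:00, 17:00-19:00.
The longest is 17:00-19:00 at 120 minutes.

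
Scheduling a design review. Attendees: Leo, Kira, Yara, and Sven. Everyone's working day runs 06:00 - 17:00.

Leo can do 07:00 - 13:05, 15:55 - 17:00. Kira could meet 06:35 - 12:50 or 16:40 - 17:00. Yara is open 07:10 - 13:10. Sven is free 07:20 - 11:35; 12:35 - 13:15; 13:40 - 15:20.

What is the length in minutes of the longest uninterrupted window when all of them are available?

255

Leo ∩ Kira: 07:00-12:50, 16:40-17:00.
Leo ∩ Kira ∩ Yara: 07:10-12:50.
Leo ∩ Kira ∩ Yara ∩ Sven: 07:20-11:35, 12:35-12:50.
The longest is 07:20-11:35 at 255 minutes.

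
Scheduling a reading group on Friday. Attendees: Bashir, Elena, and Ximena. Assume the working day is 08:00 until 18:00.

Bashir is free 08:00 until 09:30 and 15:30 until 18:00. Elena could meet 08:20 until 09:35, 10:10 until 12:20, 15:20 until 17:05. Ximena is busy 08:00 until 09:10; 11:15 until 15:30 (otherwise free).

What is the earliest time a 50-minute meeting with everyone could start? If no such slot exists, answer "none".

Bashir free: 08:00-09:30, 15:30-18:00.
Elena free: 08:20-09:35, 10:10-12:20, 15:20-17:05.
Ximena free: 09:10-11:15, 15:30-18:00 (invert busy blocks within the working day).
Bashir ∩ Elena: 08:20-09:30, 15:30-17:05.
Bashir ∩ Elena ∩ Ximena: 09:10-09:30, 15:30-17:05.
The first common window of at least 50 minutes is 15:30-17:05, so the earliest start is 15:30.

15:30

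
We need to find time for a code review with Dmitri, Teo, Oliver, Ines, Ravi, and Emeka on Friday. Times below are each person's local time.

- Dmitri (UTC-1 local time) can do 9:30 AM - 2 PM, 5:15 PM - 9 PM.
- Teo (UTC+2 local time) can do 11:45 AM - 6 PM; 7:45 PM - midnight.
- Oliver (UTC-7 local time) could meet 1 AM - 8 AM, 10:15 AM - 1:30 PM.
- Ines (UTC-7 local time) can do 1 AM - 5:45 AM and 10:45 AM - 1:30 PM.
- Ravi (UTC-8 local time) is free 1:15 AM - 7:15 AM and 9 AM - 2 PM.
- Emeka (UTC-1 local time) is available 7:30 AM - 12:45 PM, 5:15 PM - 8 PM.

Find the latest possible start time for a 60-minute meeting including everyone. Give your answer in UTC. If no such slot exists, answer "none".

19:30

Dmitri in UTC: 10:30-15:00, 18:15-22:00 (add 1h to convert from UTC-1).
Teo in UTC: 09:45-16:00, 17:45-22:00 (subtract 2h to convert from UTC+2).
Oliver in UTC: 08:00-15:00, 17:15-20:30 (add 7h to convert from UTC-7).
Ines in UTC: 08:00-12:45, 17:45-20:30 (add 7h to convert from UTC-7).
Ravi in UTC: 09:15-15:15, 17:00-22:00 (add 8h to convert from UTC-8).
Emeka in UTC: 08:30-13:45, 18:15-21:00 (add 1h to convert from UTC-1).
Dmitri ∩ Teo: 10:30-15:00, 18:15-22:00.
Dmitri ∩ Teo ∩ Oliver: 10:30-15:00, 18:15-20:30.
Dmitri ∩ Teo ∩ Oliver ∩ Ines: 10:30-12:45, 18:15-20:30.
Dmitri ∩ Teo ∩ Oliver ∩ Ines ∩ Ravi: 10:30-12:45, 18:15-20:30.
Dmitri ∩ Teo ∩ Oliver ∩ Ines ∩ Ravi ∩ Emeka: 10:30-12:45, 18:15-20:30.
So the common availability across everyone is 10:30-12:45, 18:15-20:30.
The last common window of at least 60 minutes is 18:15-20:30; a 60-minute meeting can start as late as 19:30 and still end by 20:30.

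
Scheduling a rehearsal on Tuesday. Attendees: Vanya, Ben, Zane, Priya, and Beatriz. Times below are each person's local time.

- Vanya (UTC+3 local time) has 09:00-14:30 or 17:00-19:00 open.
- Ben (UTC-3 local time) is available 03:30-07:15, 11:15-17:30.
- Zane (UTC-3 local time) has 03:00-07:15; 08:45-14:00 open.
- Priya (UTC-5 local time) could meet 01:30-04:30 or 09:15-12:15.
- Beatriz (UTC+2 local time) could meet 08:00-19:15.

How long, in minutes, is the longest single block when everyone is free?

180

Vanya in UTC: 06:00-11:30, 14:00-16:00 (subtract 3h to convert from UTC+3).
Ben in UTC: 06:30-10:15, 14:15-20:30 (add 3h to convert from UTC-3).
Zane in UTC: 06:00-10:15, 11:45-17:00 (add 3h to convert from UTC-3).
Priya in UTC: 06:30-09:30, 14:15-17:15 (add 5h to convert from UTC-5).
Beatriz in UTC: 06:00-17:15 (subtract 2h to convert from UTC+2).
Vanya ∩ Ben: 06:30-10:15, 14:15-16:00.
Vanya ∩ Ben ∩ Zane: 06:30-10:15, 14:15-16:00.
Vanya ∩ Ben ∩ Zane ∩ Priya: 06:30-09:30, 14:15-16:00.
Vanya ∩ Ben ∩ Zane ∩ Priya ∩ Beatriz: 06:30-09:30, 14:15-16:00.
The longest is 06:30-09:30 at 180 minutes.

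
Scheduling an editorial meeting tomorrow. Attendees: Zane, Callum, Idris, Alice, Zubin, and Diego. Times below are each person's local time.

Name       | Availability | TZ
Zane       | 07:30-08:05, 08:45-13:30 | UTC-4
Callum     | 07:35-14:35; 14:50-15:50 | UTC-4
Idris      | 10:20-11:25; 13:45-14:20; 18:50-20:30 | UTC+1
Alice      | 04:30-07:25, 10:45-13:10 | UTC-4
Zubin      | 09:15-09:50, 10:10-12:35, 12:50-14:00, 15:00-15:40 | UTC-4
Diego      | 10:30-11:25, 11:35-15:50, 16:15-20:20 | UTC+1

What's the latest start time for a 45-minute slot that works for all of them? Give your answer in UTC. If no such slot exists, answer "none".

Zane in UTC: 11:30-12:05, 12:45-17:30 (add 4h to convert from UTC-4).
Callum in UTC: 11:35-18:35, 18:50-19:50 (add 4h to convert from UTC-4).
Idris in UTC: 09:20-10:25, 12:45-13:20, 17:50-19:30 (subtract 1h to convert from UTC+1).
Alice in UTC: 08:30-11:25, 14:45-17:10 (add 4h to convert from UTC-4).
Zubin in UTC: 13:15-13:50, 14:10-16:35, 16:50-18:00, 19:00-19:40 (add 4h to convert from UTC-4).
Diego in UTC: 09:30-10:25, 10:35-14:50, 15:15-19:20 (subtract 1h to convert from UTC+1).
Zane ∩ Callum: 11:35-12:05, 12:45-17:30.
Zane ∩ Callum ∩ Idris: 12:45-13:20.
Zane ∩ Callum ∩ Idris ∩ Alice: ∅.
Zane ∩ Callum ∩ Idris ∩ Alice ∩ Zubin: ∅.
Zane ∩ Callum ∩ Idris ∩ Alice ∩ Zubin ∩ Diego: ∅.
There is no time when everyone is free.
No common window is at least 45 minutes long.

none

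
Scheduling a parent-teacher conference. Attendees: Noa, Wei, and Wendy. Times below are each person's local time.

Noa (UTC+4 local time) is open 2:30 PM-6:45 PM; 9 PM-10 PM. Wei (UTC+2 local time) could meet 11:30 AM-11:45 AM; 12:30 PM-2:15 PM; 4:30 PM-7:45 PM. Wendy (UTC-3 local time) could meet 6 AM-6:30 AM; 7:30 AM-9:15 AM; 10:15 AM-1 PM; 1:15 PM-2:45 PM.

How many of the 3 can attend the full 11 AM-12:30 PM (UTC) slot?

1

Noa in UTC: 10:30-14:45, 17:00-18:00 (subtract 4h to convert from UTC+4).
Wei in UTC: 09:30-09:45, 10:30-12:15, 14:30-17:45 (subtract 2h to convert from UTC+2).
Wendy in UTC: 09:00-09:30, 10:30-12:15, 13:15-16:00, 16:15-17:45 (add 3h to convert from UTC-3).
Noa can make the full 11:00-12:30 slot — that's 1.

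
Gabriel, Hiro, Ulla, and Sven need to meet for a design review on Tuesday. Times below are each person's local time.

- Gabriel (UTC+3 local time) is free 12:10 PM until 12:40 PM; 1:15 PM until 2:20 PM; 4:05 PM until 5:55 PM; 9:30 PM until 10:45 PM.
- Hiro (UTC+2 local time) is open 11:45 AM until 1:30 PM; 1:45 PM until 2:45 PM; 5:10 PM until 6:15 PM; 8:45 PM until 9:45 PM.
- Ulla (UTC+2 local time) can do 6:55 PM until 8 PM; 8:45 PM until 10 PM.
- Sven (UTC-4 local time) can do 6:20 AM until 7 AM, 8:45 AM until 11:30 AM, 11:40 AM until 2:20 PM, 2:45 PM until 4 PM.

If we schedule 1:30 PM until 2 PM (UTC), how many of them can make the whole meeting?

Gabriel in UTC: 09:10-09:40, 10:15-11:20, 13:05-14:55, 18:30-19:45 (subtract 3h to convert from UTC+3).
Hiro in UTC: 09:45-11:30, 11:45-12:45, 15:10-16:15, 18:45-19:45 (subtract 2h to convert from UTC+2).
Ulla in UTC: 16:55-18:00, 18:45-20:00 (subtract 2h to convert from UTC+2).
Sven in UTC: 10:20-11:00, 12:45-15:30, 15:40-18:20, 18:45-20:00 (add 4h to convert from UTC-4).
Gabriel and Sven can make the full 13:30-14:00 slot — that's 2.

2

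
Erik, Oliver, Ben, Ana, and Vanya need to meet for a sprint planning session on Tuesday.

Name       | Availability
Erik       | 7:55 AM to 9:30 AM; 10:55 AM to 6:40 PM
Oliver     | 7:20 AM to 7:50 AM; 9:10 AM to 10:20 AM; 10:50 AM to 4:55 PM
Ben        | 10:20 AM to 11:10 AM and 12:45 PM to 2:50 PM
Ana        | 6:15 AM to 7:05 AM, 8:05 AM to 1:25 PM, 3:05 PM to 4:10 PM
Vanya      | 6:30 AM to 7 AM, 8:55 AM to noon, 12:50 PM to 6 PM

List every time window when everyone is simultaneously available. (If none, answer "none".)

Erik ∩ Oliver: 09:10-09:30, 10:55-16:55.
Erik ∩ Oliver ∩ Ben: 10:55-11:10, 12:45-14:50.
Erik ∩ Oliver ∩ Ben ∩ Ana: 10:55-11:10, 12:45-13:25.
Erik ∩ Oliver ∩ Ben ∩ Ana ∩ Vanya: 10:55-11:10, 12:50-13:25.

10:55-11:10, 12:50-13:25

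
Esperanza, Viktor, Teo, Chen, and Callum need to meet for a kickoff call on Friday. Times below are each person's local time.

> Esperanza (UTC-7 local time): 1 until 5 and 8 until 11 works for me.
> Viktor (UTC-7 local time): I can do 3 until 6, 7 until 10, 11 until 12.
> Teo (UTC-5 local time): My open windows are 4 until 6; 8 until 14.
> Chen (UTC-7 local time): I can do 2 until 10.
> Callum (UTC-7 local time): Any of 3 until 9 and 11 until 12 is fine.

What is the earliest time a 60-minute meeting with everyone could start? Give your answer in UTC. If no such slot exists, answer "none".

10:00

Esperanza in UTC: 08:00-12:00, 15:00-18:00 (add 7h to convert from UTC-7).
Viktor in UTC: 10:00-13:00, 14:00-17:00, 18:00-19:00 (add 7h to convert from UTC-7).
Teo in UTC: 09:00-11:00, 13:00-19:00 (add 5h to convert from UTC-5).
Chen in UTC: 09:00-17:00 (add 7h to convert from UTC-7).
Callum in UTC: 10:00-16:00, 18:00-19:00 (add 7h to convert from UTC-7).
Esperanza ∩ Viktor: 10:00-12:00, 15:00-17:00.
Esperanza ∩ Viktor ∩ Teo: 10:00-11:00, 15:00-17:00.
Esperanza ∩ Viktor ∩ Teo ∩ Chen: 10:00-11:00, 15:00-17:00.
Esperanza ∩ Viktor ∩ Teo ∩ Chen ∩ Callum: 10:00-11:00, 15:00-16:00.
The first common window of at least 60 minutes is 10:00-11:00, so the earliest start is 10:00.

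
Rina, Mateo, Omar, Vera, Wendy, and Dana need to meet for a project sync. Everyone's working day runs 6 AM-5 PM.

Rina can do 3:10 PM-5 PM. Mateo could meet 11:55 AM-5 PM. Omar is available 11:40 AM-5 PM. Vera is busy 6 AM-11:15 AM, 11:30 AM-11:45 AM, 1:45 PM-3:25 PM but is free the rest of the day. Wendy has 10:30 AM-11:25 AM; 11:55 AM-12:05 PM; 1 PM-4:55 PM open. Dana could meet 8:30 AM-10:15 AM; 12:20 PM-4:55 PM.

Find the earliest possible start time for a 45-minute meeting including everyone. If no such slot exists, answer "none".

15:25

Rina free: 15:10-17:00.
Mateo free: 11:55-17:00.
Omar free: 11:40-17:00.
Vera free: 11:15-11:30, 11:45-13:45, 15:25-17:00 (invert busy blocks within the working day).
Wendy free: 10:30-11:25, 11:55-12:05, 13:00-16:55.
Dana free: 08:30-10:15, 12:20-16:55.
Rina ∩ Mateo: 15:10-17:00.
Rina ∩ Mateo ∩ Omar: 15:10-17:00.
Rina ∩ Mateo ∩ Omar ∩ Vera: 15:25-17:00.
Rina ∩ Mateo ∩ Omar ∩ Vera ∩ Wendy: 15:25-16:55.
Rina ∩ Mateo ∩ Omar ∩ Vera ∩ Wendy ∩ Dana: 15:25-16:55.
So the common availability across everyone is 15:25-16:55.
The first common window of at least 45 minutes is 15:25-16:55, so the earliest start is 15:25.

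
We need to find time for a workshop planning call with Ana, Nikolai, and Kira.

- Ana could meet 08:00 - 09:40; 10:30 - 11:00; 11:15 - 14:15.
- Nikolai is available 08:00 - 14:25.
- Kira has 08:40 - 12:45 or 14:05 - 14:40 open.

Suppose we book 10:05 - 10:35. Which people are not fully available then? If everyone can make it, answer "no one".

Ana

Ana: not fully free for 10:05-10:35. Nikolai: free for 10:05-10:35. Kira: free for 10:05-10:35.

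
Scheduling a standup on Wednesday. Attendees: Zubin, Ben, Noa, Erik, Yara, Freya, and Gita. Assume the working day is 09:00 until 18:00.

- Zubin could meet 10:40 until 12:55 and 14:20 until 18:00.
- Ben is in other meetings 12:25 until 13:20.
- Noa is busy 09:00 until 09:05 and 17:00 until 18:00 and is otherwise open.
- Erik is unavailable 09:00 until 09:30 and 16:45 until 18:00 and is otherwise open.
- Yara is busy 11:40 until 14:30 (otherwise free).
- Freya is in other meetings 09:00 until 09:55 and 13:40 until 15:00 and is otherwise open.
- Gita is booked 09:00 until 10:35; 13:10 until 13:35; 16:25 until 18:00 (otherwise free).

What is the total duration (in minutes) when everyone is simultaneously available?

145

Zubin free: 10:40-12:55, 14:20-18:00.
Ben free: 09:00-12:25, 13:20-18:00 (invert busy blocks within the working day).
Noa free: 09:05-17:00 (invert busy blocks within the working day).
Erik free: 09:30-16:45 (invert busy blocks within the working day).
Yara free: 09:00-11:40, 14:30-18:00 (invert busy blocks within the working day).
Freya free: 09:55-13:40, 15:00-18:00 (invert busy blocks within the working day).
Gita free: 10:35-13:10, 13:35-16:25 (invert busy blocks within the working day).
Zubin ∩ Ben: 10:40-12:25, 14:20-18:00.
Zubin ∩ Ben ∩ Noa: 10:40-12:25, 14:20-17:00.
Zubin ∩ Ben ∩ Noa ∩ Erik: 10:40-12:25, 14:20-16:45.
Zubin ∩ Ben ∩ Noa ∩ Erik ∩ Yara: 10:40-11:40, 14:30-16:45.
Zubin ∩ Ben ∩ Noa ∩ Erik ∩ Yara ∩ Freya: 10:40-11:40, 15:00-16:45.
Zubin ∩ Ben ∩ Noa ∩ Erik ∩ Yara ∩ Freya ∩ Gita: 10:40-11:40, 15:00-16:25.
So the common availability across everyone is 10:40-11:40, 15:00-16:25.
Summing the common windows: 60 + 85 = 145 minutes.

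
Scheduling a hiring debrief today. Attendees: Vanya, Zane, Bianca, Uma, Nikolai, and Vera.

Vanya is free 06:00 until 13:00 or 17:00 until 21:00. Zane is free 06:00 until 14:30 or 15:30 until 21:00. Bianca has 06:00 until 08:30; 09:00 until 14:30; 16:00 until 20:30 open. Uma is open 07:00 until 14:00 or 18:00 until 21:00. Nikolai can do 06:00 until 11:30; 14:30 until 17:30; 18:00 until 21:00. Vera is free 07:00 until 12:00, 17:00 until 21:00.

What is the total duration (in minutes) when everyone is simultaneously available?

Vanya ∩ Zane: 06:00-13:00, 17:00-21:00.
Vanya ∩ Zane ∩ Bianca: 06:00-08:30, 09:00-13:00, 17:00-20:30.
Vanya ∩ Zane ∩ Bianca ∩ Uma: 07:00-08:30, 09:00-13:00, 18:00-20:30.
Vanya ∩ Zane ∩ Bianca ∩ Uma ∩ Nikolai: 07:00-08:30, 09:00-11:30, 18:00-20:30.
Vanya ∩ Zane ∩ Bianca ∩ Uma ∩ Nikolai ∩ Vera: 07:00-08:30, 09:00-11:30, 18:00-20:30.
Summing the common windows: 90 + 150 + 150 = 390 minutes.

390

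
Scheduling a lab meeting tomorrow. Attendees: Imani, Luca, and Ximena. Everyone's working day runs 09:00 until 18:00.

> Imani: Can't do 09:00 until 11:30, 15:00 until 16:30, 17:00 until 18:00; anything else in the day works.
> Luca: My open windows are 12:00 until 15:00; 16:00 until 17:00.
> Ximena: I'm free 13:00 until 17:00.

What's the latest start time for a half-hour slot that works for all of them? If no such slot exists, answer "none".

Imani free: 11:30-15:00, 16:30-17:00 (invert busy blocks within the working day).
Luca free: 12:00-15:00, 16:00-17:00.
Ximena free: 13:00-17:00.
Imani ∩ Luca: 12:00-15:00, 16:30-17:00.
Imani ∩ Luca ∩ Ximena: 13:00-15:00, 16:30-17:00.
Those are the intersection windows.
The last common window of at least 30 minutes is 16:30-17:00; a 30-minute meeting can start as late as 16:30 and still end by 17:00.

16:30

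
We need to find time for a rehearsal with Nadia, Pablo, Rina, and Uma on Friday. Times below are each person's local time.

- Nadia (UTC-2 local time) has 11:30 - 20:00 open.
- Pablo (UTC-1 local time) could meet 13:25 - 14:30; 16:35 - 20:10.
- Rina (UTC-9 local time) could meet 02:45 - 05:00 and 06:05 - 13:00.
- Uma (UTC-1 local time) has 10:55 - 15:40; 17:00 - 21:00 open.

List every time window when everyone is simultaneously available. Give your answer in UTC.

Nadia in UTC: 13:30-22:00 (add 2h to convert from UTC-2).
Pablo in UTC: 14:25-15:30, 17:35-21:10 (add 1h to convert from UTC-1).
Rina in UTC: 11:45-14:00, 15:05-22:00 (add 9h to convert from UTC-9).
Uma in UTC: 11:55-16:40, 18:00-22:00 (add 1h to convert from UTC-1).
Nadia ∩ Pablo: 14:25-15:30, 17:35-21:10.
Nadia ∩ Pablo ∩ Rina: 15:05-15:30, 17:35-21:10.
Nadia ∩ Pablo ∩ Rina ∩ Uma: 15:05-15:30, 18:00-21:10.

15:05-15:30, 18:00-21:10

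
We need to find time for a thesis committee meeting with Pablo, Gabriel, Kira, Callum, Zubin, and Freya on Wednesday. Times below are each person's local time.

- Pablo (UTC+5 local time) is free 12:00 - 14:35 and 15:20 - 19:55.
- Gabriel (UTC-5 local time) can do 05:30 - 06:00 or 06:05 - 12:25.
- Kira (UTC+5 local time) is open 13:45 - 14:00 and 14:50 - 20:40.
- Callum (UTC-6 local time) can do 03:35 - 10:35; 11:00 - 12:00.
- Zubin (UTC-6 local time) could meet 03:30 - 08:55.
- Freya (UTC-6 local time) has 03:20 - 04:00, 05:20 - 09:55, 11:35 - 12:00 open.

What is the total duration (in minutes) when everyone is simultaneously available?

215

Pablo in UTC: 07:00-09:35, 10:20-14:55 (subtract 5h to convert from UTC+5).
Gabriel in UTC: 10:30-11:00, 11:05-17:25 (add 5h to convert from UTC-5).
Kira in UTC: 08:45-09:00, 09:50-15:40 (subtract 5h to convert from UTC+5).
Callum in UTC: 09:35-16:35, 17:00-18:00 (add 6h to convert from UTC-6).
Zubin in UTC: 09:30-14:55 (add 6h to convert from UTC-6).
Freya in UTC: 09:20-10:00, 11:20-15:55, 17:35-18:00 (add 6h to convert from UTC-6).
Pablo ∩ Gabriel: 10:30-11:00, 11:05-14:55.
Pablo ∩ Gabriel ∩ Kira: 10:30-11:00, 11:05-14:55.
Pablo ∩ Gabriel ∩ Kira ∩ Callum: 10:30-11:00, 11:05-14:55.
Pablo ∩ Gabriel ∩ Kira ∩ Callum ∩ Zubin: 10:30-11:00, 11:05-14:55.
Pablo ∩ Gabriel ∩ Kira ∩ Callum ∩ Zubin ∩ Freya: 11:20-14:55.
So the common availability across everyone is 11:20-14:55.
That's a single block of 215 minutes.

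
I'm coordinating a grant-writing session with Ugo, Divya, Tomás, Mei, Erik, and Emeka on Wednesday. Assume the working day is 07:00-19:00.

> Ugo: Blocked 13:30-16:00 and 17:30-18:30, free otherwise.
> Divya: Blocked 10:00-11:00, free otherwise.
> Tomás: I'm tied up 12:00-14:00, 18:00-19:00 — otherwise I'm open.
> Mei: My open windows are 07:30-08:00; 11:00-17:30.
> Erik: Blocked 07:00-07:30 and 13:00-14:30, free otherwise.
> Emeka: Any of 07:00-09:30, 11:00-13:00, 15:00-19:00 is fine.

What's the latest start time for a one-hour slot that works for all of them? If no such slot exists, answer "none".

16:30

Ugo free: 07:00-13:30, 16:00-17:30, 18:30-19:00 (invert busy blocks within the working day).
Divya free: 07:00-10:00, 11:00-19:00 (invert busy blocks within the working day).
Tomás free: 07:00-12:00, 14:00-18:00 (invert busy blocks within the working day).
Mei free: 07:30-08:00, 11:00-17:30.
Erik free: 07:30-13:00, 14:30-19:00 (invert busy blocks within the working day).
Emeka free: 07:00-09:30, 11:00-13:00, 15:00-19:00.
Ugo ∩ Divya: 07:00-10:00, 11:00-13:30, 16:00-17:30, 18:30-19:00.
Ugo ∩ Divya ∩ Tomás: 07:00-10:00, 11:00-12:00, 16:00-17:30.
Ugo ∩ Divya ∩ Tomás ∩ Mei: 07:30-08:00, 11:00-12:00, 16:00-17:30.
Ugo ∩ Divya ∩ Tomás ∩ Mei ∩ Erik: 07:30-08:00, 11:00-12:00, 16:00-17:30.
Ugo ∩ Divya ∩ Tomás ∩ Mei ∩ Erik ∩ Emeka: 07:30-08:00, 11:00-12:00, 16:00-17:30.
So the common availability across everyone is 07:30-08:00, 11:00-12:00, 16:00-17:30.
The last common window of at least 60 minutes is 16:00-17:30; a 60-minute meeting can start as late as 16:30 and still end by 17:30.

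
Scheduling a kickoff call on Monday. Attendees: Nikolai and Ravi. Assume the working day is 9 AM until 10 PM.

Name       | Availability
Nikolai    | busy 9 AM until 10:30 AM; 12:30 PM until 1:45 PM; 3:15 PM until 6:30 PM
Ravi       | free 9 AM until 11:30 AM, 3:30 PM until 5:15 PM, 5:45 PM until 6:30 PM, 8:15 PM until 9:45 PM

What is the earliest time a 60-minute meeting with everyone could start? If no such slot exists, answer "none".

10:30

Nikolai free: 10:30-12:30, 13:45-15:15, 18:30-22:00 (invert busy blocks within the working day).
Ravi free: 09:00-11:30, 15:30-17:15, 17:45-18:30, 20:15-21:45.
Nikolai ∩ Ravi: 10:30-11:30, 20:15-21:45.
So the common availability across everyone is 10:30-11:30, 20:15-21:45.
The first common window of at least 60 minutes is 10:30-11:30, so the earliest start is 10:30.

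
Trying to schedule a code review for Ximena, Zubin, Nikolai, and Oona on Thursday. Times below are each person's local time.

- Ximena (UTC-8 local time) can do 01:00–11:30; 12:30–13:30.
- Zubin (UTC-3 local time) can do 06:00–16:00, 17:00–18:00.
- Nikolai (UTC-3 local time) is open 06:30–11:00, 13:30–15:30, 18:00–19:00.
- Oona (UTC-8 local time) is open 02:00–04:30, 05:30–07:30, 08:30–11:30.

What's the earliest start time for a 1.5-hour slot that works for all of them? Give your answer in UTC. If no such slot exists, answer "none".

10:00

Ximena in UTC: 09:00-19:30, 20:30-21:30 (add 8h to convert from UTC-8).
Zubin in UTC: 09:00-19:00, 20:00-21:00 (add 3h to convert from UTC-3).
Nikolai in UTC: 09:30-14:00, 16:30-18:30, 21:00-22:00 (add 3h to convert from UTC-3).
Oona in UTC: 10:00-12:30, 13:30-15:30, 16:30-19:30 (add 8h to convert from UTC-8).
Ximena ∩ Zubin: 09:00-19:00, 20:30-21:00.
Ximena ∩ Zubin ∩ Nikolai: 09:30-14:00, 16:30-18:30.
Ximena ∩ Zubin ∩ Nikolai ∩ Oona: 10:00-12:30, 13:30-14:00, 16:30-18:30.
The first common window of at least 90 minutes is 10:00-12:30, so the earliest start is 10:00.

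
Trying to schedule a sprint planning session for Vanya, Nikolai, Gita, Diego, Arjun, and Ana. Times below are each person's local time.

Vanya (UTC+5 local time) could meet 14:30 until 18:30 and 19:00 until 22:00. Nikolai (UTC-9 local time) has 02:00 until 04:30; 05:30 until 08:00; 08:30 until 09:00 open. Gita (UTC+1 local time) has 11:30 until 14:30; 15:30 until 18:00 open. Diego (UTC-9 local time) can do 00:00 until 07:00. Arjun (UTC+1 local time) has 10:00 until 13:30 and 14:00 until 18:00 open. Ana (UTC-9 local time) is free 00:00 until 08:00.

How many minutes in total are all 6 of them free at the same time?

Vanya in UTC: 09:30-13:30, 14:00-17:00 (subtract 5h to convert from UTC+5).
Nikolai in UTC: 11:00-13:30, 14:30-17:00, 17:30-18:00 (add 9h to convert from UTC-9).
Gita in UTC: 10:30-13:30, 14:30-17:00 (subtract 1h to convert from UTC+1).
Diego in UTC: 09:00-16:00 (add 9h to convert from UTC-9).
Arjun in UTC: 09:00-12:30, 13:00-17:00 (subtract 1h to convert from UTC+1).
Ana in UTC: 09:00-17:00 (add 9h to convert from UTC-9).
Vanya ∩ Nikolai: 11:00-13:30, 14:30-17:00.
Vanya ∩ Nikolai ∩ Gita: 11:00-13:30, 14:30-17:00.
Vanya ∩ Nikolai ∩ Gita ∩ Diego: 11:00-13:30, 14:30-16:00.
Vanya ∩ Nikolai ∩ Gita ∩ Diego ∩ Arjun: 11:00-12:30, 13:00-13:30, 14:30-16:00.
Vanya ∩ Nikolai ∩ Gita ∩ Diego ∩ Arjun ∩ Ana: 11:00-12:30, 13:00-13:30, 14:30-16:00.
Summing the common windows: 90 + 30 + 90 = 210 minutes.

210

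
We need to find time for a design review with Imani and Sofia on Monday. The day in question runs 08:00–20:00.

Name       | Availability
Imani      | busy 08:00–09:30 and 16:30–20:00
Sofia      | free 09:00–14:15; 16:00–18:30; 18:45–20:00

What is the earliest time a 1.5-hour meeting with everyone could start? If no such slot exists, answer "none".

Imani free: 09:30-16:30 (invert busy blocks within the working day).
Sofia free: 09:00-14:15, 16:00-18:30, 18:45-20:00.
Imani ∩ Sofia: 09:30-14:15, 16:00-16:30.
So the common availability across everyone is 09:30-14:15, 16:00-16:30.
The first common window of at least 90 minutes is 09:30-14:15, so the earliest start is 09:30.

09:30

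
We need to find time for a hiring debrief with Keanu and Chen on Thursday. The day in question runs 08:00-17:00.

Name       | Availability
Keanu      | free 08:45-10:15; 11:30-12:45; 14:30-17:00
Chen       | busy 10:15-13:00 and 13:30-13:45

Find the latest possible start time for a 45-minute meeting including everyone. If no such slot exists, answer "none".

16:15

Keanu free: 08:45-10:15, 11:30-12:45, 14:30-17:00.
Chen free: 08:00-10:15, 13:00-13:30, 13:45-17:00 (invert busy blocks within the working day).
Keanu ∩ Chen: 08:45-10:15, 14:30-17:00.
The last common window of at least 45 minutes is 14:30-17:00; a 45-minute meeting can start as late as 16:15 and still end by 17:00.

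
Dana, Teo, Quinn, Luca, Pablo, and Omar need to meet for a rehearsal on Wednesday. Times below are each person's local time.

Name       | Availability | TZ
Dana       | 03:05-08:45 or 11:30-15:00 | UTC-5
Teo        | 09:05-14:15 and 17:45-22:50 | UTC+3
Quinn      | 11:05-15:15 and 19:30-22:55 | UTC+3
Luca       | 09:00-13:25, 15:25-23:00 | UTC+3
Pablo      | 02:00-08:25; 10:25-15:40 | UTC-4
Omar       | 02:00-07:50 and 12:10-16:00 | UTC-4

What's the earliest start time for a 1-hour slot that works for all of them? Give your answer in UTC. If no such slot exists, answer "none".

08:05

Dana in UTC: 08:05-13:45, 16:30-20:00 (add 5h to convert from UTC-5).
Teo in UTC: 06:05-11:15, 14:45-19:50 (subtract 3h to convert from UTC+3).
Quinn in UTC: 08:05-12:15, 16:30-19:55 (subtract 3h to convert from UTC+3).
Luca in UTC: 06:00-10:25, 12:25-20:00 (subtract 3h to convert from UTC+3).
Pablo in UTC: 06:00-12:25, 14:25-19:40 (add 4h to convert from UTC-4).
Omar in UTC: 06:00-11:50, 16:10-20:00 (add 4h to convert from UTC-4).
Dana ∩ Teo: 08:05-11:15, 16:30-19:50.
Dana ∩ Teo ∩ Quinn: 08:05-11:15, 16:30-19:50.
Dana ∩ Teo ∩ Quinn ∩ Luca: 08:05-10:25, 16:30-19:50.
Dana ∩ Teo ∩ Quinn ∩ Luca ∩ Pablo: 08:05-10:25, 16:30-19:40.
Dana ∩ Teo ∩ Quinn ∩ Luca ∩ Pablo ∩ Omar: 08:05-10:25, 16:30-19:40.
Those are the intersection windows.
The first common window of at least 60 minutes is 08:05-10:25, so the earliest start is 08:05.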